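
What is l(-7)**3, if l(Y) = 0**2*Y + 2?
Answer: 8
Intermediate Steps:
l(Y) = 2 (l(Y) = 0*Y + 2 = 0 + 2 = 2)
l(-7)**3 = 2**3 = 8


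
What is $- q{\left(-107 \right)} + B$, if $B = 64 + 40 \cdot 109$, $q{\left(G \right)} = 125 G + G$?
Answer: $17906$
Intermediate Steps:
$q{\left(G \right)} = 126 G$
$B = 4424$ ($B = 64 + 4360 = 4424$)
$- q{\left(-107 \right)} + B = - 126 \left(-107\right) + 4424 = \left(-1\right) \left(-13482\right) + 4424 = 13482 + 4424 = 17906$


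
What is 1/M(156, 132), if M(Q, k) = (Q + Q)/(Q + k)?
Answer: 12/13 ≈ 0.92308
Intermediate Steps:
M(Q, k) = 2*Q/(Q + k) (M(Q, k) = (2*Q)/(Q + k) = 2*Q/(Q + k))
1/M(156, 132) = 1/(2*156/(156 + 132)) = 1/(2*156/288) = 1/(2*156*(1/288)) = 1/(13/12) = 12/13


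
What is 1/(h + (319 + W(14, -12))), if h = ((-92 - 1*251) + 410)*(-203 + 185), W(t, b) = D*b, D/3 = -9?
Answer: -1/563 ≈ -0.0017762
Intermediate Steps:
D = -27 (D = 3*(-9) = -27)
W(t, b) = -27*b
h = -1206 (h = ((-92 - 251) + 410)*(-18) = (-343 + 410)*(-18) = 67*(-18) = -1206)
1/(h + (319 + W(14, -12))) = 1/(-1206 + (319 - 27*(-12))) = 1/(-1206 + (319 + 324)) = 1/(-1206 + 643) = 1/(-563) = -1/563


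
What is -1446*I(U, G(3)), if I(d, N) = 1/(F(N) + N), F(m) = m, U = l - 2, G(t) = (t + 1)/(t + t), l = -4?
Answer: -2169/2 ≈ -1084.5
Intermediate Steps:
G(t) = (1 + t)/(2*t) (G(t) = (1 + t)/((2*t)) = (1 + t)*(1/(2*t)) = (1 + t)/(2*t))
U = -6 (U = -4 - 2 = -6)
I(d, N) = 1/(2*N) (I(d, N) = 1/(N + N) = 1/(2*N))
-1446*I(U, G(3)) = -723/((½)*(1 + 3)/3) = -723/((½)*(⅓)*4) = -723/⅔ = -723*3/2 = -1446*¾ = -2169/2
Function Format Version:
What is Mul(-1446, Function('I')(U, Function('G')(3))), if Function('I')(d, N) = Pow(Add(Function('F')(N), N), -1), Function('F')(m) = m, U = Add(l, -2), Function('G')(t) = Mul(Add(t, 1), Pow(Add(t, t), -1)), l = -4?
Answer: Rational(-2169, 2) ≈ -1084.5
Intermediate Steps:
Function('G')(t) = Mul(Rational(1, 2), Pow(t, -1), Add(1, t)) (Function('G')(t) = Mul(Add(1, t), Pow(Mul(2, t), -1)) = Mul(Add(1, t), Mul(Rational(1, 2), Pow(t, -1))) = Mul(Rational(1, 2), Pow(t, -1), Add(1, t)))
U = -6 (U = Add(-4, -2) = -6)
Function('I')(d, N) = Mul(Rational(1, 2), Pow(N, -1)) (Function('I')(d, N) = Pow(Add(N, N), -1) = Pow(Mul(2, N), -1) = Mul(Rational(1, 2), Pow(N, -1)))
Mul(-1446, Function('I')(U, Function('G')(3))) = Mul(-1446, Mul(Rational(1, 2), Pow(Mul(Rational(1, 2), Pow(3, -1), Add(1, 3)), -1))) = Mul(-1446, Mul(Rational(1, 2), Pow(Mul(Rational(1, 2), Rational(1, 3), 4), -1))) = Mul(-1446, Mul(Rational(1, 2), Pow(Rational(2, 3), -1))) = Mul(-1446, Mul(Rational(1, 2), Rational(3, 2))) = Mul(-1446, Rational(3, 4)) = Rational(-2169, 2)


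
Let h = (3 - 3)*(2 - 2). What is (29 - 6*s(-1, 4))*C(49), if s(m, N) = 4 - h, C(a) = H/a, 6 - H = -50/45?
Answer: 320/441 ≈ 0.72562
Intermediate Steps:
h = 0 (h = 0*0 = 0)
H = 64/9 (H = 6 - (-50)/45 = 6 - 1*(-10/9) = 6 + 10/9 = 64/9 ≈ 7.1111)
C(a) = 64/(9*a)
s(m, N) = 4 (s(m, N) = 4 - 1*0 = 4 + 0 = 4)
(29 - 6*s(-1, 4))*C(49) = (29 - 6*4)*((64/9)/49) = (29 - 24)*((64/9)*(1/49)) = 5*(64/441) = 320/441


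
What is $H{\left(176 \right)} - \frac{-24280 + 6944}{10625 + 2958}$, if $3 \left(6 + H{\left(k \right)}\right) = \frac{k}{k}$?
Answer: $- \frac{178903}{40749} \approx -4.3904$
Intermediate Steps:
$H{\left(k \right)} = - \frac{17}{3}$ ($H{\left(k \right)} = -6 + \frac{k \frac{1}{k}}{3} = -6 + \frac{1}{3} \cdot 1 = -6 + \frac{1}{3} = - \frac{17}{3}$)
$H{\left(176 \right)} - \frac{-24280 + 6944}{10625 + 2958} = - \frac{17}{3} - \frac{-24280 + 6944}{10625 + 2958} = - \frac{17}{3} - - \frac{17336}{13583} = - \frac{17}{3} + \frac{17336}{13583} = - \frac{178903}{40749}$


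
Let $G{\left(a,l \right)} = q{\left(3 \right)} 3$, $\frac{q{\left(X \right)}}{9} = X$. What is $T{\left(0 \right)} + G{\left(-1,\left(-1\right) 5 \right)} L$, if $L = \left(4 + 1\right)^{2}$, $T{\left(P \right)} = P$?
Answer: $2025$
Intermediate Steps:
$q{\left(X \right)} = 9 X$
$G{\left(a,l \right)} = 81$ ($G{\left(a,l \right)} = 9 \cdot 3 \cdot 3 = 27 \cdot 3 = 81$)
$L = 25$ ($L = 5^{2} = 25$)
$T{\left(0 \right)} + G{\left(-1,\left(-1\right) 5 \right)} L = 0 + 81 \cdot 25 = 0 + 2025 = 2025$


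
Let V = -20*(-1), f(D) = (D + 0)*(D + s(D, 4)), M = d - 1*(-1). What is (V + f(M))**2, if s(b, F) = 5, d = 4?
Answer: 4900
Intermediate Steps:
M = 5 (M = 4 - 1*(-1) = 4 + 1 = 5)
f(D) = D*(5 + D) (f(D) = (D + 0)*(D + 5) = D*(5 + D))
V = 20
(V + f(M))**2 = (20 + 5*(5 + 5))**2 = (20 + 5*10)**2 = (20 + 50)**2 = 70**2 = 4900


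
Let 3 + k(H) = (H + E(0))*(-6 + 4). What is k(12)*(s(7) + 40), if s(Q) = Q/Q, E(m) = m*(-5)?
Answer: -1107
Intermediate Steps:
E(m) = -5*m
k(H) = -3 - 2*H (k(H) = -3 + (H - 5*0)*(-6 + 4) = -3 + (H + 0)*(-2) = -3 + H*(-2) = -3 - 2*H)
s(Q) = 1
k(12)*(s(7) + 40) = (-3 - 2*12)*(1 + 40) = (-3 - 24)*41 = -27*41 = -1107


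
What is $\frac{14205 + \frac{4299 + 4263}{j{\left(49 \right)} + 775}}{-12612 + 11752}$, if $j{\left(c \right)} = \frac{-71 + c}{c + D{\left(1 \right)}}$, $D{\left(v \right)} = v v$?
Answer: $- \frac{27527967}{1665304} \approx -16.53$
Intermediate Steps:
$D{\left(v \right)} = v^{2}$
$j{\left(c \right)} = \frac{-71 + c}{1 + c}$ ($j{\left(c \right)} = \frac{-71 + c}{c + 1^{2}} = \frac{-71 + c}{c + 1} = \frac{-71 + c}{1 + c}$)
$\frac{14205 + \frac{4299 + 4263}{j{\left(49 \right)} + 775}}{-12612 + 11752} = \frac{14205 + \frac{4299 + 4263}{\frac{-71 + 49}{1 + 49} + 775}}{-12612 + 11752} = \frac{14205 + \frac{8562}{\frac{1}{50} \left(-22\right) + 775}}{-860} = \left(14205 + \frac{8562}{\frac{1}{50} \left(-22\right) + 775}\right) \left(- \frac{1}{860}\right) = \left(14205 + \frac{8562}{- \frac{11}{25} + 775}\right) \left(- \frac{1}{860}\right) = \left(14205 + \frac{8562}{\frac{19364}{25}}\right) \left(- \frac{1}{860}\right) = \left(14205 + 8562 \cdot \frac{25}{19364}\right) \left(- \frac{1}{860}\right) = \left(14205 + \frac{107025}{9682}\right) \left(- \frac{1}{860}\right) = \frac{137639835}{9682} \left(- \frac{1}{860}\right) = - \frac{27527967}{1665304}$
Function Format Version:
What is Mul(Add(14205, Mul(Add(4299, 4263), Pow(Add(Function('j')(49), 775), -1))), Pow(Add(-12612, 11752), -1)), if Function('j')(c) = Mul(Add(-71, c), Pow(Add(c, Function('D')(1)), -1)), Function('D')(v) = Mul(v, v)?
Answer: Rational(-27527967, 1665304) ≈ -16.530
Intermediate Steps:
Function('D')(v) = Pow(v, 2)
Function('j')(c) = Mul(Pow(Add(1, c), -1), Add(-71, c)) (Function('j')(c) = Mul(Add(-71, c), Pow(Add(c, Pow(1, 2)), -1)) = Mul(Add(-71, c), Pow(Add(c, 1), -1)) = Mul(Add(-71, c), Pow(Add(1, c), -1)) = Mul(Pow(Add(1, c), -1), Add(-71, c)))
Mul(Add(14205, Mul(Add(4299, 4263), Pow(Add(Function('j')(49), 775), -1))), Pow(Add(-12612, 11752), -1)) = Mul(Add(14205, Mul(Add(4299, 4263), Pow(Add(Mul(Pow(Add(1, 49), -1), Add(-71, 49)), 775), -1))), Pow(Add(-12612, 11752), -1)) = Mul(Add(14205, Mul(8562, Pow(Add(Mul(Pow(50, -1), -22), 775), -1))), Pow(-860, -1)) = Mul(Add(14205, Mul(8562, Pow(Add(Mul(Rational(1, 50), -22), 775), -1))), Rational(-1, 860)) = Mul(Add(14205, Mul(8562, Pow(Add(Rational(-11, 25), 775), -1))), Rational(-1, 860)) = Mul(Add(14205, Mul(8562, Pow(Rational(19364, 25), -1))), Rational(-1, 860)) = Mul(Add(14205, Mul(8562, Rational(25, 19364))), Rational(-1, 860)) = Mul(Add(14205, Rational(107025, 9682)), Rational(-1, 860)) = Mul(Rational(137639835, 9682), Rational(-1, 860)) = Rational(-27527967, 1665304)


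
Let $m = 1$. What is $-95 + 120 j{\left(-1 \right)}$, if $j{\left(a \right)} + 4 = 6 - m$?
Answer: $25$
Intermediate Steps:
$j{\left(a \right)} = 1$ ($j{\left(a \right)} = -4 + \left(6 - 1\right) = -4 + 5 = 1$)
$-95 + 120 j{\left(-1 \right)} = -95 + 120 \cdot 1 = -95 + 120 = 25$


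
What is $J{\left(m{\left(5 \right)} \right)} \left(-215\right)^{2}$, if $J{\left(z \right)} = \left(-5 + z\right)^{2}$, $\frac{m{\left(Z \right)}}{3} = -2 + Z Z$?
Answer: $189337600$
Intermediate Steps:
$m{\left(Z \right)} = -6 + 3 Z^{2}$ ($m{\left(Z \right)} = 3 \left(-2 + Z Z\right) = 3 \left(-2 + Z^{2}\right) = -6 + 3 Z^{2}$)
$J{\left(m{\left(5 \right)} \right)} \left(-215\right)^{2} = \left(-5 - \left(6 - 3 \cdot 5^{2}\right)\right)^{2} \left(-215\right)^{2} = \left(-5 + \left(-6 + 3 \cdot 25\right)\right)^{2} \cdot 46225 = \left(-5 + \left(-6 + 75\right)\right)^{2} \cdot 46225 = \left(-5 + 69\right)^{2} \cdot 46225 = 64^{2} \cdot 46225 = 4096 \cdot 46225 = 189337600$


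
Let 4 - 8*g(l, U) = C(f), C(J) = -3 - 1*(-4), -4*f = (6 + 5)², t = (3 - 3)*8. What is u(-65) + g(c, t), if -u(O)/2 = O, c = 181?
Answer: 1043/8 ≈ 130.38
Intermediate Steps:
u(O) = -2*O
t = 0 (t = 0*8 = 0)
f = -121/4 (f = -(6 + 5)²/4 = -¼*11² = -¼*121 = -121/4 ≈ -30.250)
C(J) = 1 (C(J) = -3 + 4 = 1)
g(l, U) = 3/8 (g(l, U) = ½ - ⅛*1 = ½ - ⅛ = 3/8)
u(-65) + g(c, t) = -2*(-65) + 3/8 = 130 + 3/8 = 1043/8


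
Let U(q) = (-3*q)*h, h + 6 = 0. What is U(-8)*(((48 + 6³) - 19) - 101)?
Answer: -20736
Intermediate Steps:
h = -6 (h = -6 + 0 = -6)
U(q) = 18*q (U(q) = -3*q*(-6) = 18*q)
U(-8)*(((48 + 6³) - 19) - 101) = (18*(-8))*(((48 + 6³) - 19) - 101) = -144*(((48 + 216) - 19) - 101) = -144*((264 - 19) - 101) = -144*(245 - 101) = -144*144 = -20736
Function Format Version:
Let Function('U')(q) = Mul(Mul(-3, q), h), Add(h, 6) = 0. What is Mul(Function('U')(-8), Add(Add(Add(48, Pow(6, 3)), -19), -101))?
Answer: -20736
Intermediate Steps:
h = -6 (h = Add(-6, 0) = -6)
Function('U')(q) = Mul(18, q) (Function('U')(q) = Mul(Mul(-3, q), -6) = Mul(18, q))
Mul(Function('U')(-8), Add(Add(Add(48, Pow(6, 3)), -19), -101)) = Mul(Mul(18, -8), Add(Add(Add(48, Pow(6, 3)), -19), -101)) = Mul(-144, Add(Add(Add(48, 216), -19), -101)) = Mul(-144, Add(Add(264, -19), -101)) = Mul(-144, Add(245, -101)) = Mul(-144, 144) = -20736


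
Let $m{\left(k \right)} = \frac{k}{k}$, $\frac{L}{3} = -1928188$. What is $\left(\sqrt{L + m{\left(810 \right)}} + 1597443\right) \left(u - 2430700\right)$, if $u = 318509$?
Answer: $-3374104727613 - 2112191 i \sqrt{5784563} \approx -3.3741 \cdot 10^{12} - 5.0801 \cdot 10^{9} i$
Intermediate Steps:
$L = -5784564$ ($L = 3 \left(-1928188\right) = -5784564$)
$m{\left(k \right)} = 1$
$\left(\sqrt{L + m{\left(810 \right)}} + 1597443\right) \left(u - 2430700\right) = \left(\sqrt{-5784564 + 1} + 1597443\right) \left(318509 - 2430700\right) = \left(\sqrt{-5784563} + 1597443\right) \left(-2112191\right) = \left(i \sqrt{5784563} + 1597443\right) \left(-2112191\right) = \left(1597443 + i \sqrt{5784563}\right) \left(-2112191\right) = -3374104727613 - 2112191 i \sqrt{5784563}$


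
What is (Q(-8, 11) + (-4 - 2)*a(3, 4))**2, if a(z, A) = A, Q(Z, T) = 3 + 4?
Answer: 289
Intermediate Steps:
Q(Z, T) = 7
(Q(-8, 11) + (-4 - 2)*a(3, 4))**2 = (7 + (-4 - 2)*4)**2 = (7 - 6*4)**2 = (7 - 24)**2 = (-17)**2 = 289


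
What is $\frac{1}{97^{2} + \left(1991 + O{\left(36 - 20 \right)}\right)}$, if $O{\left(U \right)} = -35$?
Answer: $\frac{1}{11365} \approx 8.7989 \cdot 10^{-5}$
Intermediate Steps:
$\frac{1}{97^{2} + \left(1991 + O{\left(36 - 20 \right)}\right)} = \frac{1}{97^{2} + \left(1991 - 35\right)} = \frac{1}{9409 + 1956} = \frac{1}{11365}$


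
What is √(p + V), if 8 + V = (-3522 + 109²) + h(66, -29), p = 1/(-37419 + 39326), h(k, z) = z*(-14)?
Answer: 20*√79615343/1907 ≈ 93.579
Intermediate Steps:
h(k, z) = -14*z
p = 1/1907 ≈ 0.00052438
V = 8757 (V = -8 + ((-3522 + 109²) - 14*(-29)) = -8 + ((-3522 + 11881) + 406) = -8 + (8359 + 406) = -8 + 8765 = 8757)
√(p + V) = √(1/1907 + 8757) = √(16699600/1907) = 20*√79615343/1907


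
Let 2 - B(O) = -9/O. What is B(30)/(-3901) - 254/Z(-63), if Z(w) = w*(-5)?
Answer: -1983157/2457630 ≈ -0.80694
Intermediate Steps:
B(O) = 2 + 9/O (B(O) = 2 - (-9)/O = 2 + 9/O)
Z(w) = -5*w
B(30)/(-3901) - 254/Z(-63) = (2 + 9/30)/(-3901) - 254/((-5*(-63))) = (2 + 9*(1/30))*(-1/3901) - 254/315 = (2 + 3/10)*(-1/3901) - 254*1/315 = (23/10)*(-1/3901) - 254/315 = -23/39010 - 254/315 = -1983157/2457630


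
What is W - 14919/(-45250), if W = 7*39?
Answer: 12368169/45250 ≈ 273.33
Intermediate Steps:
W = 273
W - 14919/(-45250) = 273 - 14919/(-45250) = 273 - 14919*(-1/45250) = 273 + 14919/45250 = 12368169/45250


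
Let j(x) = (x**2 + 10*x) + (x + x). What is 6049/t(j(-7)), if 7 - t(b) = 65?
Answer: -6049/58 ≈ -104.29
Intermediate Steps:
j(x) = x**2 + 12*x (j(x) = (x**2 + 10*x) + 2*x = x**2 + 12*x)
t(b) = -58 (t(b) = 7 - 1*65 = 7 - 65 = -58)
6049/t(j(-7)) = 6049/(-58) = 6049*(-1/58) = -6049/58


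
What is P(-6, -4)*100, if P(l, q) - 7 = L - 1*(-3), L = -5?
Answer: 500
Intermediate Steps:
P(l, q) = 5 (P(l, q) = 7 + (-5 - 1*(-3)) = 7 + (-5 + 3) = 7 - 2 = 5)
P(-6, -4)*100 = 5*100 = 500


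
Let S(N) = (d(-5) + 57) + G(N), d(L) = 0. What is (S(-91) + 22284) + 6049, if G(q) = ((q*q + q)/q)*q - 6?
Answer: 36574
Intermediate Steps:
G(q) = -6 + q + q² (G(q) = ((q² + q)/q)*q - 6 = ((q + q²)/q)*q - 6 = (q + q²) - 6 = -6 + q + q²)
S(N) = 51 + N + N² (S(N) = (0 + 57) + (-6 + N + N²) = 57 + (-6 + N + N²) = 51 + N + N²)
(S(-91) + 22284) + 6049 = ((51 - 91 + (-91)²) + 22284) + 6049 = ((51 - 91 + 8281) + 22284) + 6049 = (8241 + 22284) + 6049 = 30525 + 6049 = 36574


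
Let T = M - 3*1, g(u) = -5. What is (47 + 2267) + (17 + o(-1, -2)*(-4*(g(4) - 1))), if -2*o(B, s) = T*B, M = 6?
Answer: 2367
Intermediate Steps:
T = 3 (T = 6 - 3*1 = 6 - 3 = 3)
o(B, s) = -3*B/2
(47 + 2267) + (17 + o(-1, -2)*(-4*(g(4) - 1))) = (47 + 2267) + (17 + (-3/2*(-1))*(-4*(-5 - 1))) = 2314 + (17 + 3*(-4*(-6))/2) = 2314 + (17 + (3/2)*24) = 2314 + (17 + 36) = 2314 + 53 = 2367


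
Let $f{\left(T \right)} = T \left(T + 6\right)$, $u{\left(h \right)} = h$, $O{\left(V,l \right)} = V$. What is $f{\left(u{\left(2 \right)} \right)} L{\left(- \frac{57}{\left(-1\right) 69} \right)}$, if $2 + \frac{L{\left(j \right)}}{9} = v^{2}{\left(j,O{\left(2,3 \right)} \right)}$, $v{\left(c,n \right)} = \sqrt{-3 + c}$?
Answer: $- \frac{13824}{23} \approx -601.04$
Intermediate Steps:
$L{\left(j \right)} = -45 + 9 j$ ($L{\left(j \right)} = -18 + 9 \left(\sqrt{-3 + j}\right)^{2} = -18 + 9 \left(-3 + j\right) = -18 + \left(-27 + 9 j\right) = -45 + 9 j$)
$f{\left(T \right)} = T \left(6 + T\right)$
$f{\left(u{\left(2 \right)} \right)} L{\left(- \frac{57}{\left(-1\right) 69} \right)} = 2 \left(6 + 2\right) \left(-45 + 9 \left(- \frac{57}{\left(-1\right) 69}\right)\right) = 2 \cdot 8 \left(-45 + 9 \left(- \frac{57}{-69}\right)\right) = 16 \left(-45 + 9 \left(\left(-57\right) \left(- \frac{1}{69}\right)\right)\right) = 16 \left(-45 + 9 \cdot \frac{19}{23}\right) = 16 \left(-45 + \frac{171}{23}\right) = 16 \left(- \frac{864}{23}\right) = - \frac{13824}{23}$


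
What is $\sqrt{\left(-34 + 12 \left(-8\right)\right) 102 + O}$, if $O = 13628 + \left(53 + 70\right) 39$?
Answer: $\sqrt{5165} \approx 71.868$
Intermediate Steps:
$O = 18425$ ($O = 13628 + 123 \cdot 39 = 13628 + 4797 = 18425$)
$\sqrt{\left(-34 + 12 \left(-8\right)\right) 102 + O} = \sqrt{\left(-34 + 12 \left(-8\right)\right) 102 + 18425} = \sqrt{\left(-34 - 96\right) 102 + 18425} = \sqrt{\left(-130\right) 102 + 18425} = \sqrt{-13260 + 18425} = \sqrt{5165}$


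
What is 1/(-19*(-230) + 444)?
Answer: 1/4814 ≈ 0.00020773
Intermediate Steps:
1/(-19*(-230) + 444) = 1/(4370 + 444) = 1/4814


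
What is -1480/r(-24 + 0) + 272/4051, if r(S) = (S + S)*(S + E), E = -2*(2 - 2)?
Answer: -710267/583344 ≈ -1.2176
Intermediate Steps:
E = 0 (E = -2*0 = 0)
r(S) = 2*S**2 (r(S) = (S + S)*(S + 0) = (2*S)*S = 2*S**2)
-1480/r(-24 + 0) + 272/4051 = -1480*1/(2*(-24 + 0)**2) + 272/4051 = -1480/(2*(-24)**2) + 272*(1/4051) = -1480/(2*576) + 272/4051 = -1480/1152 + 272/4051 = -1480*1/1152 + 272/4051 = -185/144 + 272/4051 = -710267/583344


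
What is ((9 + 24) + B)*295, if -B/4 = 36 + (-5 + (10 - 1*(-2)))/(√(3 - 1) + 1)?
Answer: -24485 - 8260*√2 ≈ -36166.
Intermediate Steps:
B = -144 - 28/(1 + √2) (B = -4*(36 + (-5 + (10 - 1*(-2)))/(√(3 - 1) + 1)) = -4*(36 + (-5 + (10 + 2))/(√2 + 1)) = -4*(36 + (-5 + 12)/(1 + √2)) = -4*(36 + 7/(1 + √2)) = -144 - 28/(1 + √2) ≈ -155.60)
((9 + 24) + B)*295 = ((9 + 24) + (-116 - 28*√2))*295 = (33 + (-116 - 28*√2))*295 = (-83 - 28*√2)*295 = -24485 - 8260*√2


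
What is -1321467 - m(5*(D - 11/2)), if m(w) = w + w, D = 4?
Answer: -1321452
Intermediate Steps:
m(w) = 2*w
-1321467 - m(5*(D - 11/2)) = -1321467 - 2*5*(4 - 11/2) = -1321467 - 2*5*(-3/2) = -1321467 - 2*(-15)/2 = -1321467 - 1*(-15) = -1321467 + 15 = -1321452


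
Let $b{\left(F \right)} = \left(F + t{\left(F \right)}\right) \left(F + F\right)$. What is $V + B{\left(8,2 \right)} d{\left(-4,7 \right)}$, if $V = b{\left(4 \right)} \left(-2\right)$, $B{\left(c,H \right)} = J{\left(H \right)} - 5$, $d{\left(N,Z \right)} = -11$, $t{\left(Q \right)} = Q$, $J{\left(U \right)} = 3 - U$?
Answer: $-84$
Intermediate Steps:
$b{\left(F \right)} = 4 F^{2}$ ($b{\left(F \right)} = \left(F + F\right) \left(F + F\right) = 2 F 2 F = 4 F^{2}$)
$B{\left(c,H \right)} = -2 - H$ ($B{\left(c,H \right)} = \left(3 - H\right) - 5 = -2 - H$)
$V = -128$ ($V = 4 \cdot 4^{2} \left(-2\right) = 4 \cdot 16 \left(-2\right) = 64 \left(-2\right) = -128$)
$V + B{\left(8,2 \right)} d{\left(-4,7 \right)} = -128 + \left(-2 - 2\right) \left(-11\right) = -128 - -44 = -128 + 44 = -84$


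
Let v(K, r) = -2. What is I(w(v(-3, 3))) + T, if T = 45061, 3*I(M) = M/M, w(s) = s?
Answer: 135184/3 ≈ 45061.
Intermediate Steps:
I(M) = 1/3 (I(M) = (M/M)/3 = (1/3)*1 = 1/3)
I(w(v(-3, 3))) + T = 1/3 + 45061 = 135184/3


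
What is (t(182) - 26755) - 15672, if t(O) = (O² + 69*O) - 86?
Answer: 3169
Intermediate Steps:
t(O) = -86 + O² + 69*O
(t(182) - 26755) - 15672 = ((-86 + 182² + 69*182) - 26755) - 15672 = ((-86 + 33124 + 12558) - 26755) - 15672 = (45596 - 26755) - 15672 = 18841 - 15672 = 3169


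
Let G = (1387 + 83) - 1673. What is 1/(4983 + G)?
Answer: 1/4780 ≈ 0.00020921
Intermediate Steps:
G = -203 (G = 1470 - 1673 = -203)
1/(4983 + G) = 1/(4983 - 203) = 1/4780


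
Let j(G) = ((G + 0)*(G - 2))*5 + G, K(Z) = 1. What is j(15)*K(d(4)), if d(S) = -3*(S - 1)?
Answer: 990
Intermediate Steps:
d(S) = 3 - 3*S (d(S) = -3*(-1 + S) = 3 - 3*S)
j(G) = G + 5*G*(-2 + G) (j(G) = (G*(-2 + G))*5 + G = 5*G*(-2 + G) + G = G + 5*G*(-2 + G))
j(15)*K(d(4)) = (15*(-9 + 5*15))*1 = (15*(-9 + 75))*1 = (15*66)*1 = 990*1 = 990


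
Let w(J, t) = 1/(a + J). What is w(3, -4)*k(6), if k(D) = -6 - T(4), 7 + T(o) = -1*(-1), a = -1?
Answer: 0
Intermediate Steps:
T(o) = -6 (T(o) = -7 - 1*(-1) = -7 + 1 = -6)
k(D) = 0 (k(D) = -6 - 1*(-6) = -6 + 6 = 0)
w(J, t) = 1/(-1 + J)
w(3, -4)*k(6) = 0/(-1 + 3) = 0/2 = (½)*0 = 0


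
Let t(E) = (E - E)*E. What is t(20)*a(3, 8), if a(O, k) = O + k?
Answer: 0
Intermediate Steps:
t(E) = 0 (t(E) = 0*E = 0)
t(20)*a(3, 8) = 0*(3 + 8) = 0*11 = 0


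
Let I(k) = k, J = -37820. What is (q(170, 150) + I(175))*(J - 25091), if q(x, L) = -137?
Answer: -2390618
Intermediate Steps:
(q(170, 150) + I(175))*(J - 25091) = (-137 + 175)*(-37820 - 25091) = 38*(-62911) = -2390618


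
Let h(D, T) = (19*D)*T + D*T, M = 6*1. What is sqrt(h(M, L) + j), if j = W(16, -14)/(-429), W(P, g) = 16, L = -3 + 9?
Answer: 8*sqrt(2070354)/429 ≈ 26.832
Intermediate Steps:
L = 6
M = 6
h(D, T) = 20*D*T (h(D, T) = 19*D*T + D*T = 20*D*T)
j = -16/429 (j = 16/(-429) = 16*(-1/429) = -16/429 ≈ -0.037296)
sqrt(h(M, L) + j) = sqrt(20*6*6 - 16/429) = sqrt(720 - 16/429) = sqrt(308864/429) = 8*sqrt(2070354)/429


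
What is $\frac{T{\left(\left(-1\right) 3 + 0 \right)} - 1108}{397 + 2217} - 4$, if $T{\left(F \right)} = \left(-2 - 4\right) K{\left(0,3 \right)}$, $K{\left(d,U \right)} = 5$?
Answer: $- \frac{5797}{1307} \approx -4.4353$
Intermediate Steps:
$T{\left(F \right)} = -30$ ($T{\left(F \right)} = \left(-2 - 4\right) 5 = \left(-6\right) 5 = -30$)
$\frac{T{\left(\left(-1\right) 3 + 0 \right)} - 1108}{397 + 2217} - 4 = \frac{-30 - 1108}{397 + 2217} - 4 = - \frac{1138}{2614} - 4 = \left(-1138\right) \frac{1}{2614} - 4 = - \frac{569}{1307} - 4 = - \frac{5797}{1307}$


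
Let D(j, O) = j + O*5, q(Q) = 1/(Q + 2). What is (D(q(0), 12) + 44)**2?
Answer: 43681/4 ≈ 10920.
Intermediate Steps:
q(Q) = 1/(2 + Q)
D(j, O) = j + 5*O
(D(q(0), 12) + 44)**2 = ((1/(2 + 0) + 5*12) + 44)**2 = ((1/2 + 60) + 44)**2 = (121/2 + 44)**2 = (209/2)**2 = 43681/4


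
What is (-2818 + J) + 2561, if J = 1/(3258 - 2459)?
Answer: -205342/799 ≈ -257.00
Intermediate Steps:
J = 1/799 ≈ 0.0012516
(-2818 + J) + 2561 = (-2818 + 1/799) + 2561 = -2251581/799 + 2561 = -205342/799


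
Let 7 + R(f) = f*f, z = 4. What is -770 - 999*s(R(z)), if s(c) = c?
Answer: -9761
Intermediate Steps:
R(f) = -7 + f² (R(f) = -7 + f*f = -7 + f²)
-770 - 999*s(R(z)) = -770 - 999*(-7 + 4²) = -770 - 999*(-7 + 16) = -770 - 999*9 = -770 - 8991 = -9761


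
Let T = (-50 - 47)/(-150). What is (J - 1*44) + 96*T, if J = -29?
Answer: -273/25 ≈ -10.920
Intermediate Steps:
T = 97/150 (T = -97*(-1/150) = 97/150 ≈ 0.64667)
(J - 1*44) + 96*T = (-29 - 1*44) + 96*(97/150) = (-29 - 44) + 1552/25 = -73 + 1552/25 = -273/25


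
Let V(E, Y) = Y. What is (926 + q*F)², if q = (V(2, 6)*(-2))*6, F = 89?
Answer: 30052324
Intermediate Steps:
q = -72 (q = (6*(-2))*6 = -12*6 = -72)
(926 + q*F)² = (926 - 72*89)² = (926 - 6408)² = (-5482)² = 30052324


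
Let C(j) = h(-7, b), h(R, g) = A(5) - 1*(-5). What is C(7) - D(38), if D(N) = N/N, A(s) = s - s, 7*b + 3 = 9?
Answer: 4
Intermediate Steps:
b = 6/7 (b = -3/7 + (⅐)*9 = -3/7 + 9/7 = 6/7 ≈ 0.85714)
A(s) = 0
h(R, g) = 5 (h(R, g) = 0 - 1*(-5) = 0 + 5 = 5)
C(j) = 5
D(N) = 1
C(7) - D(38) = 5 - 1*1 = 5 - 1 = 4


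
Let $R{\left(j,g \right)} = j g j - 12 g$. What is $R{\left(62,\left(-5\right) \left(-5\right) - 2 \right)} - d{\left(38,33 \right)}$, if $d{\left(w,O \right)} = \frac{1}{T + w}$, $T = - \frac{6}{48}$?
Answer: $\frac{26705200}{303} \approx 88136.0$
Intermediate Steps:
$T = - \frac{1}{8}$ ($T = \left(-6\right) \frac{1}{48} = - \frac{1}{8} \approx -0.125$)
$d{\left(w,O \right)} = \frac{1}{- \frac{1}{8} + w}$
$R{\left(j,g \right)} = - 12 g + g j^{2}$ ($R{\left(j,g \right)} = g j j - 12 g = g j^{2} - 12 g = - 12 g + g j^{2}$)
$R{\left(62,\left(-5\right) \left(-5\right) - 2 \right)} - d{\left(38,33 \right)} = \left(\left(-5\right) \left(-5\right) - 2\right) \left(-12 + 62^{2}\right) - \frac{8}{-1 + 8 \cdot 38} = \left(25 - 2\right) \left(-12 + 3844\right) - \frac{8}{-1 + 304} = 23 \cdot 3832 - \frac{8}{303} = 88136 - 8 \cdot \frac{1}{303} = 88136 - \frac{8}{303} = \frac{26705200}{303}$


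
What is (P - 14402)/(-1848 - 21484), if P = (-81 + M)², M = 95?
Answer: 7103/11666 ≈ 0.60886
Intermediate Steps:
P = 196 (P = (-81 + 95)² = 14² = 196)
(P - 14402)/(-1848 - 21484) = (196 - 14402)/(-1848 - 21484) = -14206/(-23332) = -14206*(-1/23332) = 7103/11666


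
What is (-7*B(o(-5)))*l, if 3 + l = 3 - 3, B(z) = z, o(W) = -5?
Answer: -105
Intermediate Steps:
l = -3 (l = -3 + (3 - 3) = -3 + 0 = -3)
(-7*B(o(-5)))*l = -7*(-5)*(-3) = 35*(-3) = -105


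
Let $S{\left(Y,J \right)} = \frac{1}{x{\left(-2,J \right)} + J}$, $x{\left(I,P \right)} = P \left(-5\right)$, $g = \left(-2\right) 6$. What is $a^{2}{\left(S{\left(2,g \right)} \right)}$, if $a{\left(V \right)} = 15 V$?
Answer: $\frac{25}{256} \approx 0.097656$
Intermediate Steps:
$g = -12$
$x{\left(I,P \right)} = - 5 P$
$S{\left(Y,J \right)} = - \frac{1}{4 J}$ ($S{\left(Y,J \right)} = \frac{1}{- 5 J + J} = \frac{1}{\left(-4\right) J} = - \frac{1}{4 J}$)
$a^{2}{\left(S{\left(2,g \right)} \right)} = \left(15 \left(- \frac{1}{4 \left(-12\right)}\right)\right)^{2} = \left(15 \left(\left(- \frac{1}{4}\right) \left(- \frac{1}{12}\right)\right)\right)^{2} = \left(15 \cdot \frac{1}{48}\right)^{2} = \left(\frac{5}{16}\right)^{2} = \frac{25}{256}$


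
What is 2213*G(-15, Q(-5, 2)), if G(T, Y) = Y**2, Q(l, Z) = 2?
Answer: 8852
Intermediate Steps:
2213*G(-15, Q(-5, 2)) = 2213*2**2 = 2213*4 = 8852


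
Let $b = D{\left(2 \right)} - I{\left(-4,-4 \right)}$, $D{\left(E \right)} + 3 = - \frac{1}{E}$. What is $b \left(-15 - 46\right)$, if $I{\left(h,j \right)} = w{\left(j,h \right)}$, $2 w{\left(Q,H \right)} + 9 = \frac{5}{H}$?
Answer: $- \frac{793}{8} \approx -99.125$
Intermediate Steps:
$D{\left(E \right)} = -3 - \frac{1}{E}$
$w{\left(Q,H \right)} = - \frac{9}{2} + \frac{5}{2 H}$ ($w{\left(Q,H \right)} = - \frac{9}{2} + \frac{5 \frac{1}{H}}{2} = - \frac{9}{2} + \frac{5}{2 H}$)
$I{\left(h,j \right)} = \frac{5 - 9 h}{2 h}$
$b = \frac{13}{8}$ ($b = \left(-3 - \frac{1}{2}\right) - \frac{5 - -36}{2 \left(-4\right)} = \left(-3 - \frac{1}{2}\right) - \frac{1}{2} \left(- \frac{1}{4}\right) \left(5 + 36\right) = \left(-3 - \frac{1}{2}\right) - \frac{1}{2} \left(- \frac{1}{4}\right) 41 = - \frac{7}{2} - - \frac{41}{8} = - \frac{7}{2} + \frac{41}{8} = \frac{13}{8} \approx 1.625$)
$b \left(-15 - 46\right) = \frac{13 \left(-15 - 46\right)}{8} = \frac{13}{8} \left(-61\right) = - \frac{793}{8}$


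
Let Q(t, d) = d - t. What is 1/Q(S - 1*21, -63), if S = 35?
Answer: -1/77 ≈ -0.012987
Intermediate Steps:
1/Q(S - 1*21, -63) = 1/(-63 - (35 - 1*21)) = 1/(-63 - (35 - 21)) = 1/(-63 - 1*14) = 1/(-63 - 14) = 1/(-77) = -1/77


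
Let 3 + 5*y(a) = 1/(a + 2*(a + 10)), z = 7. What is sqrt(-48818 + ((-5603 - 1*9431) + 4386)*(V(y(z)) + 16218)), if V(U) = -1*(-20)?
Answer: I*sqrt(172951042) ≈ 13151.0*I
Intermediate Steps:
y(a) = -3/5 + 1/(5*(20 + 3*a)) (y(a) = -3/5 + 1/(5*(a + 2*(a + 10))) = -3/5 + 1/(5*(a + 2*(10 + a))) = -3/5 + 1/(5*(a + (20 + 2*a))) = -3/5 + 1/(5*(20 + 3*a)))
V(U) = 20
sqrt(-48818 + ((-5603 - 1*9431) + 4386)*(V(y(z)) + 16218)) = sqrt(-48818 + ((-5603 - 1*9431) + 4386)*(20 + 16218)) = sqrt(-48818 + ((-5603 - 9431) + 4386)*16238) = sqrt(-48818 + (-15034 + 4386)*16238) = sqrt(-48818 - 10648*16238) = sqrt(-48818 - 172902224) = sqrt(-172951042) = I*sqrt(172951042)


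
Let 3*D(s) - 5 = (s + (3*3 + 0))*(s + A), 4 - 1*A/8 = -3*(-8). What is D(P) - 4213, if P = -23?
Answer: -10072/3 ≈ -3357.3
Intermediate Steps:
A = -160 (A = 32 - (-24)*(-8) = 32 - 8*24 = 32 - 192 = -160)
D(s) = 5/3 + (-160 + s)*(9 + s)/3 (D(s) = 5/3 + ((s + (3*3 + 0))*(s - 160))/3 = 5/3 + ((s + (9 + 0))*(-160 + s))/3 = 5/3 + ((s + 9)*(-160 + s))/3 = 5/3 + ((9 + s)*(-160 + s))/3 = 5/3 + ((-160 + s)*(9 + s))/3 = 5/3 + (-160 + s)*(9 + s)/3)
D(P) - 4213 = (-1435/3 - 151/3*(-23) + (1/3)*(-23)**2) - 4213 = (-1435/3 + 3473/3 + (1/3)*529) - 4213 = (-1435/3 + 3473/3 + 529/3) - 4213 = 2567/3 - 4213 = -10072/3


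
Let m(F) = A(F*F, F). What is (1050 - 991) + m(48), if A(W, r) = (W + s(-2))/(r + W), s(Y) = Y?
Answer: 70535/1176 ≈ 59.979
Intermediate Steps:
A(W, r) = (-2 + W)/(W + r) (A(W, r) = (W - 2)/(r + W) = (-2 + W)/(W + r))
m(F) = (-2 + F**2)/(F + F**2) (m(F) = (-2 + F*F)/(F*F + F) = (-2 + F**2)/(F**2 + F) = (-2 + F**2)/(F + F**2))
(1050 - 991) + m(48) = (1050 - 991) + (-2 + 48**2)/(48*(1 + 48)) = 59 + (1/48)*(-2 + 2304)/49 = 59 + (1/48)*(1/49)*2302 = 59 + 1151/1176 = 70535/1176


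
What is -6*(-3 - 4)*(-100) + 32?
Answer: -4168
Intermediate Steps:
-6*(-3 - 4)*(-100) + 32 = -6*(-7)*(-100) + 32 = 42*(-100) + 32 = -4200 + 32 = -4168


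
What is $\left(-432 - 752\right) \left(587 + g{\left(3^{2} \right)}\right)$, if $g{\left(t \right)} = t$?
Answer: $-705664$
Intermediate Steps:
$\left(-432 - 752\right) \left(587 + g{\left(3^{2} \right)}\right) = \left(-432 - 752\right) \left(587 + 3^{2}\right) = - 1184 \left(587 + 9\right) = \left(-1184\right) 596 = -705664$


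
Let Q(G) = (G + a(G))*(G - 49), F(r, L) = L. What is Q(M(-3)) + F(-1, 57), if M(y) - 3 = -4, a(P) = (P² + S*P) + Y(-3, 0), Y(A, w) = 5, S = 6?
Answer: 107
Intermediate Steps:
a(P) = 5 + P² + 6*P (a(P) = (P² + 6*P) + 5 = 5 + P² + 6*P)
M(y) = -1 (M(y) = 3 - 4 = -1)
Q(G) = (-49 + G)*(5 + G² + 7*G) (Q(G) = (G + (5 + G² + 6*G))*(G - 49) = (5 + G² + 7*G)*(-49 + G) = (-49 + G)*(5 + G² + 7*G))
Q(M(-3)) + F(-1, 57) = (-245 + (-1)³ - 338*(-1) - 42*(-1)²) + 57 = (-245 - 1 + 338 - 42*1) + 57 = (-245 - 1 + 338 - 42) + 57 = 50 + 57 = 107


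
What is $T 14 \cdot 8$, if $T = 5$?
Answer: $560$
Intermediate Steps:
$T 14 \cdot 8 = 5 \cdot 14 \cdot 8 = 70 \cdot 8 = 560$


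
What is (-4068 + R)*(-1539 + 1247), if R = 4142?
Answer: -21608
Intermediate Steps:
(-4068 + R)*(-1539 + 1247) = (-4068 + 4142)*(-1539 + 1247) = 74*(-292) = -21608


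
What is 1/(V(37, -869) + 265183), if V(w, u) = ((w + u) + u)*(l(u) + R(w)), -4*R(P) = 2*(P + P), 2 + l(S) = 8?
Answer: 1/317914 ≈ 3.1455e-6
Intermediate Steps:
l(S) = 6 (l(S) = -2 + 8 = 6)
R(P) = -P (R(P) = -(P + P)/2 = -2*P/2 = -P)
V(w, u) = (6 - w)*(w + 2*u) (V(w, u) = ((w + u) + u)*(6 - w) = ((u + w) + u)*(6 - w) = (w + 2*u)*(6 - w) = (6 - w)*(w + 2*u))
1/(V(37, -869) + 265183) = 1/((-1*37² + 6*37 + 12*(-869) - 2*(-869)*37) + 265183) = 1/((-1*1369 + 222 - 10428 + 64306) + 265183) = 1/((-1369 + 222 - 10428 + 64306) + 265183) = 1/(52731 + 265183) = 1/317914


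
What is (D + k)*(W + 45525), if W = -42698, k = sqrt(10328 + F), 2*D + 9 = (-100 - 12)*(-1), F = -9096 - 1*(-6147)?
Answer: 291181/2 + 2827*sqrt(7379) ≈ 3.8843e+5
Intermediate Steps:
F = -2949 (F = -9096 + 6147 = -2949)
D = 103/2 (D = -9/2 + ((-100 - 12)*(-1))/2 = -9/2 + (-112*(-1))/2 = -9/2 + (1/2)*112 = -9/2 + 56 = 103/2 ≈ 51.500)
k = sqrt(7379) (k = sqrt(10328 - 2949) = sqrt(7379) ≈ 85.901)
(D + k)*(W + 45525) = (103/2 + sqrt(7379))*(-42698 + 45525) = (103/2 + sqrt(7379))*2827 = 291181/2 + 2827*sqrt(7379)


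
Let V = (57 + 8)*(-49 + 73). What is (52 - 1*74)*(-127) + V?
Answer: 4354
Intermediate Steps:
V = 1560 (V = 65*24 = 1560)
(52 - 1*74)*(-127) + V = (52 - 1*74)*(-127) + 1560 = (52 - 74)*(-127) + 1560 = -22*(-127) + 1560 = 2794 + 1560 = 4354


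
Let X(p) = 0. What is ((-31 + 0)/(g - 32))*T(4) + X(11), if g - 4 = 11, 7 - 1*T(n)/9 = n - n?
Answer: 1953/17 ≈ 114.88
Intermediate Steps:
T(n) = 63 (T(n) = 63 - 9*(n - n) = 63 - 9*0 = 63 + 0 = 63)
g = 15 (g = 4 + 11 = 15)
((-31 + 0)/(g - 32))*T(4) + X(11) = ((-31 + 0)/(15 - 32))*63 + 0 = -31/(-17)*63 + 0 = -31*(-1/17)*63 + 0 = (31/17)*63 + 0 = 1953/17 + 0 = 1953/17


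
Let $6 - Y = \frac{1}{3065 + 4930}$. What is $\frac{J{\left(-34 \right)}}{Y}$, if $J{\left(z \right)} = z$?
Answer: $- \frac{271830}{47969} \approx -5.6668$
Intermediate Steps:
$Y = \frac{47969}{7995}$ ($Y = 6 - \frac{1}{3065 + 4930} = 6 - \frac{1}{7995} = \frac{47969}{7995} \approx 5.9999$)
$\frac{J{\left(-34 \right)}}{Y} = - \frac{34}{\frac{47969}{7995}} = \left(-34\right) \frac{7995}{47969} = - \frac{271830}{47969}$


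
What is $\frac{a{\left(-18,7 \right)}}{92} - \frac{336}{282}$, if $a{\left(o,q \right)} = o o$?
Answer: $\frac{2519}{1081} \approx 2.3302$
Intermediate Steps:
$a{\left(o,q \right)} = o^{2}$
$\frac{a{\left(-18,7 \right)}}{92} - \frac{336}{282} = \frac{\left(-18\right)^{2}}{92} - \frac{336}{282} = 324 \cdot \frac{1}{92} - \frac{56}{47} = \frac{81}{23} - \frac{56}{47} = \frac{2519}{1081}$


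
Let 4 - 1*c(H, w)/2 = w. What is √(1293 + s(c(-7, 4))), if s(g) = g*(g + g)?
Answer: √1293 ≈ 35.958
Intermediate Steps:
c(H, w) = 8 - 2*w
s(g) = 2*g² (s(g) = g*(2*g) = 2*g²)
√(1293 + s(c(-7, 4))) = √(1293 + 2*(8 - 2*4)²) = √(1293 + 2*(8 - 8)²) = √(1293 + 2*0²) = √(1293 + 2*0) = √(1293 + 0) = √1293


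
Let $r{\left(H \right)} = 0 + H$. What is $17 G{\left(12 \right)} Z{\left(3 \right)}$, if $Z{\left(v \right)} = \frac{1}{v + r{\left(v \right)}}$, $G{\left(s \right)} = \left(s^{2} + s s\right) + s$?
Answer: $850$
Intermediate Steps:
$G{\left(s \right)} = s + 2 s^{2}$ ($G{\left(s \right)} = \left(s^{2} + s^{2}\right) + s = 2 s^{2} + s = s + 2 s^{2}$)
$r{\left(H \right)} = H$
$Z{\left(v \right)} = \frac{1}{2 v}$ ($Z{\left(v \right)} = \frac{1}{v + v} = \frac{1}{2 v}$)
$17 G{\left(12 \right)} Z{\left(3 \right)} = 17 \cdot 12 \left(1 + 2 \cdot 12\right) \frac{1}{2 \cdot 3} = 17 \cdot 12 \left(1 + 24\right) \frac{1}{2} \cdot \frac{1}{3} = 17 \cdot 12 \cdot 25 \cdot \frac{1}{6} = 17 \cdot 300 \cdot \frac{1}{6} = 5100 \cdot \frac{1}{6} = 850$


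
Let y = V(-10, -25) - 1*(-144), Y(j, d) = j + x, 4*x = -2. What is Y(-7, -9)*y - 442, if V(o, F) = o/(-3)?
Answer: -1547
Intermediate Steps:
x = -½ (x = (¼)*(-2) = -½ ≈ -0.50000)
V(o, F) = -o/3 (V(o, F) = o*(-⅓) = -o/3)
Y(j, d) = -½ + j (Y(j, d) = j - ½ = -½ + j)
y = 442/3 (y = -⅓*(-10) - 1*(-144) = 10/3 + 144 = 442/3 ≈ 147.33)
Y(-7, -9)*y - 442 = (-½ - 7)*(442/3) - 442 = -15/2*442/3 - 442 = -1105 - 442 = -1547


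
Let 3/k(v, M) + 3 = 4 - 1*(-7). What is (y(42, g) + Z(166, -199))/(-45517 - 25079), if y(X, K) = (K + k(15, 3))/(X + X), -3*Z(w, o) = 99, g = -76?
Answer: 22781/47440512 ≈ 0.00048020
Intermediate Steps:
Z(w, o) = -33 (Z(w, o) = -⅓*99 = -33)
k(v, M) = 3/8 (k(v, M) = 3/(-3 + (4 - 1*(-7))) = 3/(-3 + (4 + 7)) = 3/(-3 + 11) = 3/8)
y(X, K) = (3/8 + K)/(2*X) (y(X, K) = (K + 3/8)/(X + X) = (3/8 + K)/((2*X)) = (3/8 + K)*(1/(2*X)) = (3/8 + K)/(2*X))
(y(42, g) + Z(166, -199))/(-45517 - 25079) = ((1/16)*(3 + 8*(-76))/42 - 33)/(-45517 - 25079) = ((1/16)*(1/42)*(3 - 608) - 33)/(-70596) = ((1/16)*(1/42)*(-605) - 33)*(-1/70596) = (-605/672 - 33)*(-1/70596) = -22781/672*(-1/70596) = 22781/47440512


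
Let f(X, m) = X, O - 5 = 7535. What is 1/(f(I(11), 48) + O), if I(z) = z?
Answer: 1/7551 ≈ 0.00013243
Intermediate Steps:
O = 7540 (O = 5 + 7535 = 7540)
1/(f(I(11), 48) + O) = 1/(11 + 7540) = 1/7551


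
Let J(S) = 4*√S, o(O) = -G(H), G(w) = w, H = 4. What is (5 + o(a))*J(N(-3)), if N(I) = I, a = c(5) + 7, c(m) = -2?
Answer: 4*I*√3 ≈ 6.9282*I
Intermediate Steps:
a = 5 (a = -2 + 7 = 5)
o(O) = -4 (o(O) = -1*4 = -4)
(5 + o(a))*J(N(-3)) = (5 - 4)*(4*√(-3)) = 1*(4*(I*√3)) = 1*(4*I*√3) = 4*I*√3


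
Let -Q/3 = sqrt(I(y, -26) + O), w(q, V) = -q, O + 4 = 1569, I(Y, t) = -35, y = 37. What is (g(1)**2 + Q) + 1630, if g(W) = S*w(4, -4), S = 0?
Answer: 1630 - 9*sqrt(170) ≈ 1512.7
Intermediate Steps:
O = 1565 (O = -4 + 1569 = 1565)
g(W) = 0 (g(W) = 0*(-1*4) = 0*(-4) = 0)
Q = -9*sqrt(170) (Q = -3*sqrt(-35 + 1565) = -9*sqrt(170) ≈ -117.35)
(g(1)**2 + Q) + 1630 = (0**2 - 9*sqrt(170)) + 1630 = (0 - 9*sqrt(170)) + 1630 = -9*sqrt(170) + 1630 = 1630 - 9*sqrt(170)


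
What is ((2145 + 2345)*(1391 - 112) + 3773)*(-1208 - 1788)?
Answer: -17216463068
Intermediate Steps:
((2145 + 2345)*(1391 - 112) + 3773)*(-1208 - 1788) = (4490*1279 + 3773)*(-2996) = (5742710 + 3773)*(-2996) = 5746483*(-2996) = -17216463068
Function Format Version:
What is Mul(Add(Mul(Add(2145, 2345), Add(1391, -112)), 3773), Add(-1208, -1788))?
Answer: -17216463068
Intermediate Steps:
Mul(Add(Mul(Add(2145, 2345), Add(1391, -112)), 3773), Add(-1208, -1788)) = Mul(Add(Mul(4490, 1279), 3773), -2996) = Mul(Add(5742710, 3773), -2996) = Mul(5746483, -2996) = -17216463068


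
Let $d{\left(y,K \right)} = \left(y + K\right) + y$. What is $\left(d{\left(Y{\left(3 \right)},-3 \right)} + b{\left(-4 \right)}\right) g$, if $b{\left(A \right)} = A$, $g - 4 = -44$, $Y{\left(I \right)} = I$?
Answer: $40$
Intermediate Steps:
$d{\left(y,K \right)} = K + 2 y$ ($d{\left(y,K \right)} = \left(K + y\right) + y = K + 2 y$)
$g = -40$ ($g = 4 - 44 = -40$)
$\left(d{\left(Y{\left(3 \right)},-3 \right)} + b{\left(-4 \right)}\right) g = \left(\left(-3 + 2 \cdot 3\right) - 4\right) \left(-40\right) = \left(\left(-3 + 6\right) - 4\right) \left(-40\right) = \left(3 - 4\right) \left(-40\right) = \left(-1\right) \left(-40\right) = 40$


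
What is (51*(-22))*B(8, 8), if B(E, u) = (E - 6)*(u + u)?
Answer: -35904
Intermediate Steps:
B(E, u) = 2*u*(-6 + E) (B(E, u) = (-6 + E)*(2*u) = 2*u*(-6 + E))
(51*(-22))*B(8, 8) = (51*(-22))*(2*8*(-6 + 8)) = -2244*8*2 = -1122*32 = -35904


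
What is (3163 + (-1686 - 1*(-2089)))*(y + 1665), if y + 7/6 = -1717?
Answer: -568777/3 ≈ -1.8959e+5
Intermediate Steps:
y = -10309/6 (y = -7/6 - 1717 = -10309/6 ≈ -1718.2)
(3163 + (-1686 - 1*(-2089)))*(y + 1665) = (3163 + (-1686 - 1*(-2089)))*(-10309/6 + 1665) = (3163 + (-1686 + 2089))*(-319/6) = (3163 + 403)*(-319/6) = 3566*(-319/6) = -568777/3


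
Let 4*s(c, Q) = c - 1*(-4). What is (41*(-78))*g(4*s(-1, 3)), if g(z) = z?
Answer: -9594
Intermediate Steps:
s(c, Q) = 1 + c/4 (s(c, Q) = (c - 1*(-4))/4 = (c + 4)/4 = (4 + c)/4 = 1 + c/4)
(41*(-78))*g(4*s(-1, 3)) = (41*(-78))*(4*(1 + (¼)*(-1))) = -12792*(1 - ¼) = -12792*3/4 = -3198*3 = -9594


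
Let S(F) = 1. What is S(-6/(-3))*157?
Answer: 157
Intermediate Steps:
S(-6/(-3))*157 = 1*157 = 157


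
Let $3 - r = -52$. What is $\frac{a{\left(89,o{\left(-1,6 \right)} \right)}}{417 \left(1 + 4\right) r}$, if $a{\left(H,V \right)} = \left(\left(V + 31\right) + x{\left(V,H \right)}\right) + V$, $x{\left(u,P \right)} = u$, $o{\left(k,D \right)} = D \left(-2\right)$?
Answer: $- \frac{1}{22935} \approx -4.3601 \cdot 10^{-5}$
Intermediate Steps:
$o{\left(k,D \right)} = - 2 D$
$r = 55$ ($r = 3 - -52 = 3 + 52 = 55$)
$a{\left(H,V \right)} = 31 + 3 V$ ($a{\left(H,V \right)} = \left(\left(V + 31\right) + V\right) + V = \left(\left(31 + V\right) + V\right) + V = \left(31 + 2 V\right) + V = 31 + 3 V$)
$\frac{a{\left(89,o{\left(-1,6 \right)} \right)}}{417 \left(1 + 4\right) r} = \frac{31 + 3 \left(\left(-2\right) 6\right)}{417 \left(1 + 4\right) 55} = \frac{31 + 3 \left(-12\right)}{417 \cdot 5 \cdot 55} = \frac{31 - 36}{2085 \cdot 55} = - \frac{5}{114675} = \left(-5\right) \frac{1}{114675} = - \frac{1}{22935}$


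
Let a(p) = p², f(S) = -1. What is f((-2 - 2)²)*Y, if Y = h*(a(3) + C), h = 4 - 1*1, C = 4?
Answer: -39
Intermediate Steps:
h = 3 (h = 4 - 1 = 3)
Y = 39 (Y = 3*(3² + 4) = 3*(9 + 4) = 3*13 = 39)
f((-2 - 2)²)*Y = -1*39 = -39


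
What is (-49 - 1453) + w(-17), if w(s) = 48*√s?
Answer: -1502 + 48*I*√17 ≈ -1502.0 + 197.91*I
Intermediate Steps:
(-49 - 1453) + w(-17) = (-49 - 1453) + 48*√(-17) = -1502 + 48*(I*√17) = -1502 + 48*I*√17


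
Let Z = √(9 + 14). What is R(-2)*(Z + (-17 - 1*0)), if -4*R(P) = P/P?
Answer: 17/4 - √23/4 ≈ 3.0510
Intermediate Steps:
R(P) = -¼ (R(P) = -P/(4*P) = -¼*1 = -¼)
Z = √23 ≈ 4.7958
R(-2)*(Z + (-17 - 1*0)) = -(√23 + (-17 - 1*0))/4 = -(√23 + (-17 + 0))/4 = -(√23 - 17)/4 = -(-17 + √23)/4 = 17/4 - √23/4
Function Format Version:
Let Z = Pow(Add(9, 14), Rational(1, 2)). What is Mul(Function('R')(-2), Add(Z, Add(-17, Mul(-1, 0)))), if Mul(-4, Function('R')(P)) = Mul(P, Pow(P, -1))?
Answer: Add(Rational(17, 4), Mul(Rational(-1, 4), Pow(23, Rational(1, 2)))) ≈ 3.0510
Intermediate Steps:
Function('R')(P) = Rational(-1, 4) (Function('R')(P) = Mul(Rational(-1, 4), Mul(P, Pow(P, -1))) = Mul(Rational(-1, 4), 1) = Rational(-1, 4))
Z = Pow(23, Rational(1, 2)) ≈ 4.7958
Mul(Function('R')(-2), Add(Z, Add(-17, Mul(-1, 0)))) = Mul(Rational(-1, 4), Add(Pow(23, Rational(1, 2)), Add(-17, Mul(-1, 0)))) = Mul(Rational(-1, 4), Add(Pow(23, Rational(1, 2)), Add(-17, 0))) = Mul(Rational(-1, 4), Add(Pow(23, Rational(1, 2)), -17)) = Mul(Rational(-1, 4), Add(-17, Pow(23, Rational(1, 2)))) = Add(Rational(17, 4), Mul(Rational(-1, 4), Pow(23, Rational(1, 2))))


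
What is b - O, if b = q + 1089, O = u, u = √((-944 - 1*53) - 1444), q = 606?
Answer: 1695 - I*√2441 ≈ 1695.0 - 49.406*I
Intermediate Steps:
u = I*√2441 (u = √((-944 - 53) - 1444) = √(-997 - 1444) = √(-2441) = I*√2441 ≈ 49.406*I)
O = I*√2441 ≈ 49.406*I
b = 1695 (b = 606 + 1089 = 1695)
b - O = 1695 - I*√2441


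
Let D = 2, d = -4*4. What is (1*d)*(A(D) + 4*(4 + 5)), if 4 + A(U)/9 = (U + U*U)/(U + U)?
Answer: -216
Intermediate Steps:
d = -16
A(U) = -36 + 9*(U + U**2)/(2*U) (A(U) = -36 + 9*((U + U*U)/(U + U)) = -36 + 9*((U + U**2)/((2*U))) = -36 + 9*((U + U**2)*(1/(2*U))) = -36 + 9*((U + U**2)/(2*U)) = -36 + 9*(U + U**2)/(2*U))
(1*d)*(A(D) + 4*(4 + 5)) = (1*(-16))*((-63/2 + (9/2)*2) + 4*(4 + 5)) = -16*((-63/2 + 9) + 4*9) = -16*(-45/2 + 36) = -16*27/2 = -216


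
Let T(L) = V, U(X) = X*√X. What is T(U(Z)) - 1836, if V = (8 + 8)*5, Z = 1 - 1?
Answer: -1756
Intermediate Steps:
Z = 0
V = 80 (V = 16*5 = 80)
U(X) = X^(3/2)
T(L) = 80
T(U(Z)) - 1836 = 80 - 1836 = -1756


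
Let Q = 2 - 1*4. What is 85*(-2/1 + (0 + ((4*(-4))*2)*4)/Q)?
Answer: 5270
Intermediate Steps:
Q = -2 (Q = 2 - 4 = -2)
85*(-2/1 + (0 + ((4*(-4))*2)*4)/Q) = 85*(-2/1 + (0 + ((4*(-4))*2)*4)/(-2)) = 85*(-2*1 + (0 - 16*2*4)*(-½)) = 85*(-2 + (0 - 32*4)*(-½)) = 85*(-2 + (0 - 128)*(-½)) = 85*(-2 - 128*(-½)) = 85*(-2 + 64) = 85*62 = 5270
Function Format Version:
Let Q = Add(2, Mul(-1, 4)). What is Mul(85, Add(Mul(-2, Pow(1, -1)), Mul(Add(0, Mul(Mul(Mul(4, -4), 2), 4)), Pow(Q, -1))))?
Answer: 5270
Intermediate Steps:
Q = -2 (Q = Add(2, -4) = -2)
Mul(85, Add(Mul(-2, Pow(1, -1)), Mul(Add(0, Mul(Mul(Mul(4, -4), 2), 4)), Pow(Q, -1)))) = Mul(85, Add(Mul(-2, Pow(1, -1)), Mul(Add(0, Mul(Mul(Mul(4, -4), 2), 4)), Pow(-2, -1)))) = Mul(85, Add(Mul(-2, 1), Mul(Add(0, Mul(Mul(-16, 2), 4)), Rational(-1, 2)))) = Mul(85, Add(-2, Mul(Add(0, Mul(-32, 4)), Rational(-1, 2)))) = Mul(85, Add(-2, Mul(Add(0, -128), Rational(-1, 2)))) = Mul(85, Add(-2, Mul(-128, Rational(-1, 2)))) = Mul(85, Add(-2, 64)) = Mul(85, 62) = 5270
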